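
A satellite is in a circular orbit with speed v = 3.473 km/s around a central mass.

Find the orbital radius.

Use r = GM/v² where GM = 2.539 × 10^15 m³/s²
v = 3.473 km/s = 3473 m/s
GM = 2.539 × 10^15 m³/s²
v² = 1.20617 × 10^7 m²/s²
r = GM/v² = (2.539 × 10^15) / (1.20617 × 10^7) = 2.10501 × 10^8 m ≈ 210.5 Mm

Final answer: 210.5 Mm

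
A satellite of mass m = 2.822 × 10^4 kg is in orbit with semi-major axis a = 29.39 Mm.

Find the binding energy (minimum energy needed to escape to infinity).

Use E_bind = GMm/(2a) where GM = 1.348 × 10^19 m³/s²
a = 29.39 Mm = 2.939 × 10^7 m
GM = 1.348 × 10^19 m³/s²
m = 2.822 × 10^4 kg
GMm = 1.348 × 10^19 × 28220 = 3.80406 × 10^23 m³·kg/s²
2a = 5.878 × 10^7 m
E_bind = GMm/(2a) = 6.47168 × 10^15 J ≈ 6.472 PJ

Final answer: 6.472 PJ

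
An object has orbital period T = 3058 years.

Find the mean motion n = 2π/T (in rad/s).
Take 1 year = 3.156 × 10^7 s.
T = 3058 years = 9.65105 × 10^10 s
n = 2π / (9.65105 × 10^10 s) = 6.51037 × 10^-11 rad/s ≈ 6.51 × 10^-11 rad/s

Final answer: n = 6.51 × 10^-11 rad/s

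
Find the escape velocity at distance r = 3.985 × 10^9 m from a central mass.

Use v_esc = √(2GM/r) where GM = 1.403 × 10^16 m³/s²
r = 3.985 × 10^9 m
GM = 1.403 × 10^16 m³/s²
2GM/r = 2 × (1.403 × 10^16) / (3.985 × 10^9) = 7.04141 × 10^6 m²/s²
v_esc = √(2GM/r) = 2653.56 m/s ≈ 2.654 km/s

Final answer: 2.654 km/s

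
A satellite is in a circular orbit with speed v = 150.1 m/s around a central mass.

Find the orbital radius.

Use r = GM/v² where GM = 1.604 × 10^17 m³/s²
v = 150.1 m/s
GM = 1.604 × 10^17 m³/s²
v² = 22530 m²/s²
r = GM/v² = (1.604 × 10^17) / 22530 = 7.11939 × 10^12 m ≈ 7.119 × 10^12 m

Final answer: 7.119 × 10^12 m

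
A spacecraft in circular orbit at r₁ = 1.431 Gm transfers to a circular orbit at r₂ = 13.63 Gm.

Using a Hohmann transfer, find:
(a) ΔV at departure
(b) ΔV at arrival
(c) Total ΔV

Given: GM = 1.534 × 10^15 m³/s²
r₁ = 1.431 Gm = 1.431 × 10^9 m
r₂ = 13.63 Gm = 1.363 × 10^10 m
GM = 1.534 × 10^15 m³/s²
Transfer ellipse: a_t = (r₁ + r₂)/2 = 7.5305 × 10^9 m
Circular speed at r₁: v₁ = √(GM/r₁) = 1035.36 m/s
Transfer speed at r₁ (periapsis): v₁ₜ = √(GM(2/r₁ − 1/a_t)) = 1392.93 m/s
(a) ΔV₁ = v₁ₜ − v₁ = 357.565 m/s ≈ 357.6 m/s
Circular speed at r₂: v₂ = √(GM/r₂) = 335.479 m/s
Transfer speed at r₂ (apoapsis): v₂ₜ = √(GM(2/r₂ − 1/a_t)) = 146.242 m/s
(b) ΔV₂ = v₂ − v₂ₜ = 189.236 m/s ≈ 189.2 m/s
(c) ΔV_total = ΔV₁ + ΔV₂ = 546.802 m/s ≈ 546.8 m/s

Final answer:
(a) ΔV₁ = 357.6 m/s
(b) ΔV₂ = 189.2 m/s
(c) ΔV_total = 546.8 m/s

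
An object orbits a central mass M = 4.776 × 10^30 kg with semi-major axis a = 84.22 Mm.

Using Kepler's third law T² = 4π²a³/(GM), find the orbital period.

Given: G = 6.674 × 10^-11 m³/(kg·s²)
M = 4.776 × 10^30 kg
GM = G × M = 6.674 × 10^-11 × 4.776 × 10^30 = 3.1875 × 10^20 m³/s²
a = 84.22 Mm = 8.422 × 10^7 m
a³ = 5.97373 × 10^23 m³
T = 2π √(a³/GM) = 2π √((5.97373 × 10^23) / (3.1875 × 10^20)) = 2π × 43.291 s
T = 272.005 s ≈ 4.533 minutes

Final answer: 4.533 minutes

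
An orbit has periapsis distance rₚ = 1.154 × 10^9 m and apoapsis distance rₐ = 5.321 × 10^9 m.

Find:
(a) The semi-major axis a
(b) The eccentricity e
rₚ = 1.154 × 10^9 m
rₐ = 5.321 × 10^9 m
(a) a = (rₚ + rₐ)/2 = 3.2375 × 10^9 m ≈ 3.237 × 10^9 m
(b) e = (rₐ − rₚ)/(rₐ + rₚ) = (4.167 × 10^9) / (6.475 × 10^9) = 0.643552

Final answer:
(a) a = 3.237 × 10^9 m
(b) e = 0.6436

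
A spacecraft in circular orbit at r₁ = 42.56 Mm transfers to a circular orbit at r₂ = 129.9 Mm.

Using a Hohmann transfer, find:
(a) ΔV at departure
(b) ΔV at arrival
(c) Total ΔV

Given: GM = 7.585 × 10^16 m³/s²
r₁ = 42.56 Mm = 4.256 × 10^7 m
r₂ = 129.9 Mm = 1.299 × 10^8 m
GM = 7.585 × 10^16 m³/s²
Transfer ellipse: a_t = (r₁ + r₂)/2 = 8.623 × 10^7 m
Circular speed at r₁: v₁ = √(GM/r₁) = 42216 m/s
Transfer speed at r₁ (periapsis): v₁ₜ = √(GM(2/r₁ − 1/a_t)) = 51814.6 m/s
(a) ΔV₁ = v₁ₜ − v₁ = 9598.64 m/s ≈ 9.599 km/s
Circular speed at r₂: v₂ = √(GM/r₂) = 24164.2 m/s
Transfer speed at r₂ (apoapsis): v₂ₜ = √(GM(2/r₂ − 1/a_t)) = 16976.4 m/s
(b) ΔV₂ = v₂ − v₂ₜ = 7187.87 m/s ≈ 7.188 km/s
(c) ΔV_total = ΔV₁ + ΔV₂ = 16786.5 m/s ≈ 16.79 km/s

Final answer:
(a) ΔV₁ = 9.599 km/s
(b) ΔV₂ = 7.188 km/s
(c) ΔV_total = 16.79 km/s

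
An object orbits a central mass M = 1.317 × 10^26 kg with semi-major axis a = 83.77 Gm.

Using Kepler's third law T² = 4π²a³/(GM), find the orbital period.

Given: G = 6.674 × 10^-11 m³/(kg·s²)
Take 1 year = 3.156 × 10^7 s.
M = 1.317 × 10^26 kg
GM = G × M = 6.674 × 10^-11 × 1.317 × 10^26 = 8.78966 × 10^15 m³/s²
a = 83.77 Gm = 8.377 × 10^10 m
a³ = 5.87849 × 10^32 m³
T = 2π √(a³/GM) = 2π √((5.87849 × 10^32) / (8.78966 × 10^15)) = 2π × 2.58611 × 10^8 s
T = 1.6249 × 10^9 s ≈ 51.49 years

Final answer: 51.49 years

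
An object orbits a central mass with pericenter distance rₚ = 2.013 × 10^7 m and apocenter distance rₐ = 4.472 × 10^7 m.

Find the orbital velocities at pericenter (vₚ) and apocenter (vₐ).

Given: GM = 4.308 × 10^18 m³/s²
rₚ = 2.013 × 10^7 m
rₐ = 4.472 × 10^7 m
GM = 4.308 × 10^18 m³/s²
a = (rₚ + rₐ)/2 = 3.2425 × 10^7 m
Vis-viva: v² = GM (2/r − 1/a)
vₚ² = 4.308 × 10^18 × (9.93542 × 10^-8 − 3.08404 × 10^-8) = 2.95157 × 10^11 m²/s²
vₚ = 543284 m/s ≈ 543.3 km/s
vₐ² = 4.308 × 10^18 × (4.47227 × 10^-8 − 3.08404 × 10^-8) = 5.9805 × 10^10 m²/s²
vₐ = 244551 m/s ≈ 244.6 km/s

Final answer: vₚ = 543.3 km/s, vₐ = 244.6 km/s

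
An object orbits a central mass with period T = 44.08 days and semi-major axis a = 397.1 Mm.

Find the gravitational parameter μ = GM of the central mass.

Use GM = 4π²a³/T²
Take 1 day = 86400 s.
T = 44.08 days = 3.80851 × 10^6 s
a = 397.1 Mm = 3.971 × 10^8 m
a³ = 6.26181 × 10^25 m³
T² = 1.45048 × 10^13 s²
GM = 4π² × (6.26181 × 10^25) / (1.45048 × 10^13) = 1.70431 × 10^14 m³/s²
GM ≈ 1.704 × 10^14 m³/s²

Final answer: GM = 1.704 × 10^14 m³/s²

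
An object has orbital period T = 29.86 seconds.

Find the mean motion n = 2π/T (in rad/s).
T = 29.86 seconds
n = 2π / 29.86 s = 0.210421 rad/s ≈ 0.2104 rad/s

Final answer: n = 0.2104 rad/s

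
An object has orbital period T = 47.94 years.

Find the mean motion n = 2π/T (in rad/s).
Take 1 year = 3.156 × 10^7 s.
T = 47.94 years = 1.51299 × 10^9 s
n = 2π / (1.51299 × 10^9 s) = 4.15284 × 10^-9 rad/s ≈ 4.153 × 10^-9 rad/s

Final answer: n = 4.153 × 10^-9 rad/s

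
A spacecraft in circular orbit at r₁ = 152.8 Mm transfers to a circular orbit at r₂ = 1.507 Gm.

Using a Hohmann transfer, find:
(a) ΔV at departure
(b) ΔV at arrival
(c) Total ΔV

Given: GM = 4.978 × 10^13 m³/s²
r₁ = 152.8 Mm = 1.528 × 10^8 m
r₂ = 1.507 Gm = 1.507 × 10^9 m
GM = 4.978 × 10^13 m³/s²
Transfer ellipse: a_t = (r₁ + r₂)/2 = 8.299 × 10^8 m
Circular speed at r₁: v₁ = √(GM/r₁) = 570.776 m/s
Transfer speed at r₁ (periapsis): v₁ₜ = √(GM(2/r₁ − 1/a_t)) = 769.147 m/s
(a) ΔV₁ = v₁ₜ − v₁ = 198.371 m/s ≈ 198.4 m/s
Circular speed at r₂: v₂ = √(GM/r₂) = 181.748 m/s
Transfer speed at r₂ (apoapsis): v₂ₜ = √(GM(2/r₂ − 1/a_t)) = 77.9865 m/s
(b) ΔV₂ = v₂ − v₂ₜ = 103.762 m/s ≈ 103.8 m/s
(c) ΔV_total = ΔV₁ + ΔV₂ = 302.133 m/s ≈ 302.1 m/s

Final answer:
(a) ΔV₁ = 198.4 m/s
(b) ΔV₂ = 103.8 m/s
(c) ΔV_total = 302.1 m/s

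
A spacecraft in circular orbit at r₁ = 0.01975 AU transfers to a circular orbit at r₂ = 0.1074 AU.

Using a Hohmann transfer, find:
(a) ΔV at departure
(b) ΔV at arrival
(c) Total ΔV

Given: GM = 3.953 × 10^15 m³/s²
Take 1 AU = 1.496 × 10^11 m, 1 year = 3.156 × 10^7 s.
r₁ = 0.01975 AU = 2.9546 × 10^9 m
r₂ = 0.1074 AU = 1.6067 × 10^10 m
GM = 3.953 × 10^15 m³/s²
Transfer ellipse: a_t = (r₁ + r₂)/2 = 9.51082 × 10^9 m
Circular speed at r₁: v₁ = √(GM/r₁) = 1156.68 m/s
Transfer speed at r₁ (periapsis): v₁ₜ = √(GM(2/r₁ − 1/a_t)) = 1503.39 m/s
(a) ΔV₁ = v₁ₜ − v₁ = 346.712 m/s ≈ 346.7 m/s
Circular speed at r₂: v₂ = √(GM/r₂) = 496.016 m/s
Transfer speed at r₂ (apoapsis): v₂ₜ = √(GM(2/r₂ − 1/a_t)) = 276.462 m/s
(b) ΔV₂ = v₂ − v₂ₜ = 219.554 m/s ≈ 219.6 m/s
(c) ΔV_total = ΔV₁ + ΔV₂ = 566.266 m/s ≈ 0.1195 AU/year

Final answer:
(a) ΔV₁ = 346.7 m/s
(b) ΔV₂ = 219.6 m/s
(c) ΔV_total = 0.1195 AU/year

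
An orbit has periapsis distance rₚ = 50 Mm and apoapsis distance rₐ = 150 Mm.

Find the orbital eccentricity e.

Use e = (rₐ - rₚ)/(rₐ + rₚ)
rₚ = 50 Mm = 5 × 10^7 m
rₐ = 150 Mm = 1.5 × 10^8 m
rₐ − rₚ = 1 × 10^8 m
rₐ + rₚ = 2 × 10^8 m
e = (rₐ − rₚ)/(rₐ + rₚ) = 0.5

Final answer: e = 0.5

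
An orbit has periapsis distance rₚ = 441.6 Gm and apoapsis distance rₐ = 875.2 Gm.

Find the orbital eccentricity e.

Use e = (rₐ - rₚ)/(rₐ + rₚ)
rₚ = 441.6 Gm = 4.416 × 10^11 m
rₐ = 875.2 Gm = 8.752 × 10^11 m
rₐ − rₚ = 4.336 × 10^11 m
rₐ + rₚ = 1.3168 × 10^12 m
e = (rₐ − rₚ)/(rₐ + rₚ) = 0.329283

Final answer: e = 0.3293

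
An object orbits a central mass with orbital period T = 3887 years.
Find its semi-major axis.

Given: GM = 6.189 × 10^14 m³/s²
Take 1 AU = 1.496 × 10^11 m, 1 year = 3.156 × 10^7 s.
T = 3887 years = 1.22674 × 10^11 s
GM = 6.189 × 10^14 m³/s²
Kepler's third law: a³ = GM T² / (4π²)
T² = 1.50488 × 10^22 s²
a³ = (6.189 × 10^14) × (1.50488 × 10^22) / (4π²) = 2.35919 × 10^35 m³
a = (a³)^(1/3) = 6.17904 × 10^11 m ≈ 4.13 AU

Final answer: 4.13 AU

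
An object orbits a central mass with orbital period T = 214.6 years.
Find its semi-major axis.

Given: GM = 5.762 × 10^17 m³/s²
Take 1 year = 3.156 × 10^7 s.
T = 214.6 years = 6.77278 × 10^9 s
GM = 5.762 × 10^17 m³/s²
Kepler's third law: a³ = GM T² / (4π²)
T² = 4.58705 × 10^19 s²
a³ = (5.762 × 10^17) × (4.58705 × 10^19) / (4π²) = 6.69494 × 10^35 m³
a = (a³)^(1/3) = 8.74814 × 10^11 m ≈ 8.748 × 10^11 m

Final answer: 8.748 × 10^11 m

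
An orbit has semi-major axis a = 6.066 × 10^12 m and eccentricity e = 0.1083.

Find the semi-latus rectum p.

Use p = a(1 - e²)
a = 6.066 × 10^12 m
e = 0.1083,  e² = 0.0117289,  1 − e² = 0.988271
p = a(1 − e²) = 6.066 × 10^12 m × 0.988271 = 5.99485 × 10^12 m ≈ 5.995 × 10^12 m

Final answer: p = 5.995 × 10^12 m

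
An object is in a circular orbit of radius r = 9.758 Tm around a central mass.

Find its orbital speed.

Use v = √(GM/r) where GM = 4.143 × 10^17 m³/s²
r = 9.758 Tm = 9.758 × 10^12 m
GM = 4.143 × 10^17 m³/s²
GM/r = (4.143 × 10^17) / (9.758 × 10^12) = 42457.5 m²/s²
v = √(GM/r) = 206.052 m/s ≈ 206.1 m/s

Final answer: 206.1 m/s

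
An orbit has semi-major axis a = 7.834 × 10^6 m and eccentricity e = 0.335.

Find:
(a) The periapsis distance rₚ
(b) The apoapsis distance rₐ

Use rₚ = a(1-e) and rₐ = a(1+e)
a = 7.834 × 10^6 m
e = 0.335:  1 − e = 0.665,  1 + e = 1.335
(a) rₚ = a(1 − e) = 7.834 × 10^6 m × 0.665 = 5.20961 × 10^6 m ≈ 5.21 × 10^6 m
(b) rₐ = a(1 + e) = 7.834 × 10^6 m × 1.335 = 1.04584 × 10^7 m ≈ 1.046 × 10^7 m

Final answer:
(a) rₚ = 5.21 × 10^6 m
(b) rₐ = 1.046 × 10^7 m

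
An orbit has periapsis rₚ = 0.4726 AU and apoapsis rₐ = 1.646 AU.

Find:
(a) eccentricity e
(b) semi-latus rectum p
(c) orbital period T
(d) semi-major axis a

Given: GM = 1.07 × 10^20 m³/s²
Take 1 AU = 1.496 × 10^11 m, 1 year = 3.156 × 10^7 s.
rₚ = 0.4726 AU = 7.0701 × 10^10 m
rₐ = 1.646 AU = 2.46242 × 10^11 m
GM = 1.07 × 10^20 m³/s²
a = (rₚ + rₐ)/2 = 1.58471 × 10^11 m
e = (rₐ − rₚ)/(rₐ + rₚ) = (1.75541 × 10^11) / (3.16943 × 10^11) = 0.553856
(a) e = 0.553856 ≈ 0.5539
(b) 1 − e² = 0.693243;  p = a(1 − e²) = 1.58471 × 10^11 × 0.693243 = 1.09859 × 10^11 m ≈ 0.7344 AU
(c) a³ = 3.97971 × 10^33 m³;  T = 2π √(a³/GM) = 2π × 6.09865 × 10^6 s = 3.8319 × 10^7 s ≈ 1.214 years
(d) a = 1.58471 × 10^11 m ≈ 1.059 AU

Final answer:
(a) eccentricity e = 0.5539
(b) semi-latus rectum p = 0.7344 AU
(c) orbital period T = 1.214 years
(d) semi-major axis a = 1.059 AU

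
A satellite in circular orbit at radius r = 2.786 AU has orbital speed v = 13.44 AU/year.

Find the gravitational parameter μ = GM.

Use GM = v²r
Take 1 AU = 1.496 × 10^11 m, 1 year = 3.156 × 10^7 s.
r = 2.786 AU = 4.16786 × 10^11 m
v = 13.44 AU/year = 63708 m/s
v² = 4.05871 × 10^9 m²/s²
GM = v²r = 4.05871 × 10^9 × 4.16786 × 10^11 = 1.69161 × 10^21 m³/s²
GM ≈ 1.692 × 10^21 m³/s²

Final answer: GM = 1.692 × 10^21 m³/s²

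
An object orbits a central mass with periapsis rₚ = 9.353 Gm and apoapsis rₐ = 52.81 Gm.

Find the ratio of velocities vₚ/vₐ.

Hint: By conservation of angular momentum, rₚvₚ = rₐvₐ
rₚ = 9.353 Gm = 9.353 × 10^9 m
rₐ = 52.81 Gm = 5.281 × 10^10 m
rₚvₚ = rₐvₐ  ⇒  vₚ/vₐ = rₐ/rₚ
vₚ/vₐ = (5.281 × 10^10) / (9.353 × 10^9) = 5.64632

Final answer: vₚ/vₐ = 5.646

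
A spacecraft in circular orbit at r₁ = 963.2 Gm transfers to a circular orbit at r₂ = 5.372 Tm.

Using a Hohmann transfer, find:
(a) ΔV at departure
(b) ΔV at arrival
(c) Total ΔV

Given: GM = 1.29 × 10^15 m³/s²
r₁ = 963.2 Gm = 9.632 × 10^11 m
r₂ = 5.372 Tm = 5.372 × 10^12 m
GM = 1.29 × 10^15 m³/s²
Transfer ellipse: a_t = (r₁ + r₂)/2 = 3.1676 × 10^12 m
Circular speed at r₁: v₁ = √(GM/r₁) = 36.5963 m/s
Transfer speed at r₁ (periapsis): v₁ₜ = √(GM(2/r₁ − 1/a_t)) = 47.6584 m/s
(a) ΔV₁ = v₁ₜ − v₁ = 11.0621 m/s ≈ 11.06 m/s
Circular speed at r₂: v₂ = √(GM/r₂) = 15.4963 m/s
Transfer speed at r₂ (apoapsis): v₂ₜ = √(GM(2/r₂ − 1/a_t)) = 8.54515 m/s
(b) ΔV₂ = v₂ − v₂ₜ = 6.9511 m/s ≈ 6.951 m/s
(c) ΔV_total = ΔV₁ + ΔV₂ = 18.0133 m/s ≈ 18.01 m/s

Final answer:
(a) ΔV₁ = 11.06 m/s
(b) ΔV₂ = 6.951 m/s
(c) ΔV_total = 18.01 m/s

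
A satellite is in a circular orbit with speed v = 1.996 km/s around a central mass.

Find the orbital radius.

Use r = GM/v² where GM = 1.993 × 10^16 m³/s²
v = 1.996 km/s = 1996 m/s
GM = 1.993 × 10^16 m³/s²
v² = 3.98402 × 10^6 m²/s²
r = GM/v² = (1.993 × 10^16) / (3.98402 × 10^6) = 5.00249 × 10^9 m ≈ 5.002 Gm

Final answer: 5.002 Gm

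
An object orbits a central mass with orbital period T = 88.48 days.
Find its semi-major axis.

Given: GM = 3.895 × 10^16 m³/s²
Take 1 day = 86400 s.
T = 88.48 days = 7.64467 × 10^6 s
GM = 3.895 × 10^16 m³/s²
Kepler's third law: a³ = GM T² / (4π²)
T² = 5.8441 × 10^13 s²
a³ = (3.895 × 10^16) × (5.8441 × 10^13) / (4π²) = 5.76588 × 10^28 m³
a = (a³)^(1/3) = 3.86327 × 10^9 m ≈ 3.863 × 10^9 m

Final answer: 3.863 × 10^9 m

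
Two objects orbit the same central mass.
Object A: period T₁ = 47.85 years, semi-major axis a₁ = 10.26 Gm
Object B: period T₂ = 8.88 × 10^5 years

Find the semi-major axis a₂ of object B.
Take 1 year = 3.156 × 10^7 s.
T₁ = 47.85 years = 1.51015 × 10^9 s
T₂ = 8.88 × 10^5 years = 2.80253 × 10^13 s
a₁ = 10.26 Gm = 1.026 × 10^10 m
Kepler's third law: (T₂/T₁)² = (a₂/a₁)³  ⇒  a₂ = a₁ (T₂/T₁)^(2/3)
T₂/T₁ = 18558
(T₂/T₁)^(2/3) = 700.95
a₂ = 1.026 × 10^10 m × 700.95 = 7.19175 × 10^12 m ≈ 7.192 Tm

Final answer: a₂ = 7.192 Tm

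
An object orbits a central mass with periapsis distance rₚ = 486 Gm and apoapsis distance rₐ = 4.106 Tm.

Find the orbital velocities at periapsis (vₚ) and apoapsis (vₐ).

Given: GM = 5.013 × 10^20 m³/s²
rₚ = 486 Gm = 4.86 × 10^11 m
rₐ = 4.106 Tm = 4.106 × 10^12 m
GM = 5.013 × 10^20 m³/s²
a = (rₚ + rₐ)/2 = 2.296 × 10^12 m
Vis-viva: v² = GM (2/r − 1/a)
vₚ² = 5.013 × 10^20 × (4.11523 × 10^-12 − 4.3554 × 10^-13) = 1.84463 × 10^9 m²/s²
vₚ = 42949.1 m/s ≈ 42.95 km/s
vₐ² = 5.013 × 10^20 × (4.87092 × 10^-13 − 4.3554 × 10^-13) = 2.5843 × 10^7 m²/s²
vₐ = 5083.6 m/s ≈ 5.084 km/s

Final answer: vₚ = 42.95 km/s, vₐ = 5.084 km/s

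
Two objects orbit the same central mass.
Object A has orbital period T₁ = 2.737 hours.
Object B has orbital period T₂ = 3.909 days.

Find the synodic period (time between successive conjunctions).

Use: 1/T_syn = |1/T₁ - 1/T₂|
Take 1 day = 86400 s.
T₁ = 2.737 hours = 9853.2 s
T₂ = 3.909 days = 337738 s
1/T₁ = 0.00010149 s⁻¹
1/T₂ = 2.96088 × 10^-6 s⁻¹
|1/T₁ − 1/T₂| = 9.8529 × 10^-5 s⁻¹
T_syn = 1 / |1/T₁ − 1/T₂| = 10149.3 s ≈ 2.819 hours

Final answer: T_syn = 2.819 hours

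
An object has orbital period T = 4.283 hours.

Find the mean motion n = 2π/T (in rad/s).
T = 4.283 hours = 15418.8 s
n = 2π / 15418.8 s = 0.000407502 rad/s ≈ 0.0004075 rad/s

Final answer: n = 0.0004075 rad/s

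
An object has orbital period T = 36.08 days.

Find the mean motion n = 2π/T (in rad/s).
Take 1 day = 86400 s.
T = 36.08 days = 3.11731 × 10^6 s
n = 2π / (3.11731 × 10^6 s) = 2.01558 × 10^-6 rad/s ≈ 2.016 × 10^-6 rad/s

Final answer: n = 2.016 × 10^-6 rad/s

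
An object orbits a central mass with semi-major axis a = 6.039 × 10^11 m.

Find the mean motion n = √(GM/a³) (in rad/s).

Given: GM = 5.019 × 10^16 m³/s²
a = 6.039 × 10^11 m
GM = 5.019 × 10^16 m³/s²
a³ = 2.20239 × 10^35 m³
GM/a³ = (5.019 × 10^16) / (2.20239 × 10^35) = 2.27888 × 10^-19 s⁻²
n = √(GM/a³) = 4.77377 × 10^-10 rad/s ≈ 4.774 × 10^-10 rad/s

Final answer: n = 4.774 × 10^-10 rad/s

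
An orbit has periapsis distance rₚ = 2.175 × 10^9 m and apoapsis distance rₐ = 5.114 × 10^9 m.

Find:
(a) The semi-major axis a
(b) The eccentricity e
rₚ = 2.175 × 10^9 m
rₐ = 5.114 × 10^9 m
(a) a = (rₚ + rₐ)/2 = 3.6445 × 10^9 m ≈ 3.644 × 10^9 m
(b) e = (rₐ − rₚ)/(rₐ + rₚ) = (2.939 × 10^9) / (7.289 × 10^9) = 0.40321

Final answer:
(a) a = 3.644 × 10^9 m
(b) e = 0.4032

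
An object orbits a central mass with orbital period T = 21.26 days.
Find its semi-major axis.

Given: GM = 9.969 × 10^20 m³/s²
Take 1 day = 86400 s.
T = 21.26 days = 1.83686 × 10^6 s
GM = 9.969 × 10^20 m³/s²
Kepler's third law: a³ = GM T² / (4π²)
T² = 3.37407 × 10^12 s²
a³ = (9.969 × 10^20) × (3.37407 × 10^12) / (4π²) = 8.52012 × 10^31 m³
a = (a³)^(1/3) = 4.4003 × 10^10 m ≈ 44 Gm

Final answer: 44 Gm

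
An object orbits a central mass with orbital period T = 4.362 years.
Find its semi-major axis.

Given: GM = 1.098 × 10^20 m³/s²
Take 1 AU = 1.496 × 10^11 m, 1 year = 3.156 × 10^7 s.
T = 4.362 years = 1.37665 × 10^8 s
GM = 1.098 × 10^20 m³/s²
Kepler's third law: a³ = GM T² / (4π²)
T² = 1.89516 × 10^16 s²
a³ = (1.098 × 10^20) × (1.89516 × 10^16) / (4π²) = 5.27094 × 10^34 m³
a = (a³)^(1/3) = 3.74941 × 10^11 m ≈ 2.506 AU

Final answer: 2.506 AU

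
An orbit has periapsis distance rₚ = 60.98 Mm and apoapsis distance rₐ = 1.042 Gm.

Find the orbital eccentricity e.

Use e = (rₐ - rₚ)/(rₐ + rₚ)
rₚ = 60.98 Mm = 6.098 × 10^7 m
rₐ = 1.042 Gm = 1.042 × 10^9 m
rₐ − rₚ = 9.8102 × 10^8 m
rₐ + rₚ = 1.10298 × 10^9 m
e = (rₐ − rₚ)/(rₐ + rₚ) = 0.889427

Final answer: e = 0.8894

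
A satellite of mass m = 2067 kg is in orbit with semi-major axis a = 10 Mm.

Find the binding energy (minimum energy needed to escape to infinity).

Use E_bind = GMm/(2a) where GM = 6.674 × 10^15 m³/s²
a = 10 Mm = 1 × 10^7 m
GM = 6.674 × 10^15 m³/s²
m = 2067 kg
GMm = 6.674 × 10^15 × 2067 = 1.37952 × 10^19 m³·kg/s²
2a = 2 × 10^7 m
E_bind = GMm/(2a) = 6.89758 × 10^11 J ≈ 689.8 GJ

Final answer: 689.8 GJ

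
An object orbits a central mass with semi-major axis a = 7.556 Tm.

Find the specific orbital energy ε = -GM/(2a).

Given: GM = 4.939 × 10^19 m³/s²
a = 7.556 Tm = 7.556 × 10^12 m
GM = 4.939 × 10^19 m³/s²
2a = 1.5112 × 10^13 m
ε = −GM/(2a) = -3.26826 × 10^6 J/kg ≈ -3.268 MJ/kg

Final answer: -3.268 MJ/kg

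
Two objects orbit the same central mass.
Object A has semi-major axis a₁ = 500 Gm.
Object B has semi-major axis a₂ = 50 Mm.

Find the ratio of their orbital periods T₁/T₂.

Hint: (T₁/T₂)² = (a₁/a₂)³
a₁ = 500 Gm = 5 × 10^11 m
a₂ = 50 Mm = 5 × 10^7 m
a₁/a₂ = 10000
T₁/T₂ = (a₁/a₂)^(3/2) = (10000)^1.5 = 1 × 10^6

Final answer: T₁/T₂ = 1 × 10^6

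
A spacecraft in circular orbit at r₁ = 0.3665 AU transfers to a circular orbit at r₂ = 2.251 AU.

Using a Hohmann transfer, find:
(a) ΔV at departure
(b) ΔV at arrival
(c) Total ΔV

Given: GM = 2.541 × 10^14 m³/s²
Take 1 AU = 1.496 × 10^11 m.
r₁ = 0.3665 AU = 5.48284 × 10^10 m
r₂ = 2.251 AU = 3.3675 × 10^11 m
GM = 2.541 × 10^14 m³/s²
Transfer ellipse: a_t = (r₁ + r₂)/2 = 1.95789 × 10^11 m
Circular speed at r₁: v₁ = √(GM/r₁) = 68.0769 m/s
Transfer speed at r₁ (periapsis): v₁ₜ = √(GM(2/r₁ − 1/a_t)) = 89.281 m/s
(a) ΔV₁ = v₁ₜ − v₁ = 21.2041 m/s ≈ 21.2 m/s
Circular speed at r₂: v₂ = √(GM/r₂) = 27.4694 m/s
Transfer speed at r₂ (apoapsis): v₂ₜ = √(GM(2/r₂ − 1/a_t)) = 14.5364 m/s
(b) ΔV₂ = v₂ − v₂ₜ = 12.933 m/s ≈ 12.93 m/s
(c) ΔV_total = ΔV₁ + ΔV₂ = 34.1371 m/s ≈ 34.14 m/s

Final answer:
(a) ΔV₁ = 21.2 m/s
(b) ΔV₂ = 12.93 m/s
(c) ΔV_total = 34.14 m/s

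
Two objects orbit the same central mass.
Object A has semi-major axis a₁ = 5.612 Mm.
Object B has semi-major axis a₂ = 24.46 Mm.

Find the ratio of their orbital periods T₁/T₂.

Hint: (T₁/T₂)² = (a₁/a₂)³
a₁ = 5.612 Mm = 5.612 × 10^6 m
a₂ = 24.46 Mm = 2.446 × 10^7 m
a₁/a₂ = 0.229436
T₁/T₂ = (a₁/a₂)^(3/2) = (0.229436)^1.5 = 0.109899

Final answer: T₁/T₂ = 0.1099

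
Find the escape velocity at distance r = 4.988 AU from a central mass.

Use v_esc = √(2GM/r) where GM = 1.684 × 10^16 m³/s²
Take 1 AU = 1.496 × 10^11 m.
r = 4.988 AU = 7.46205 × 10^11 m
GM = 1.684 × 10^16 m³/s²
2GM/r = 2 × (1.684 × 10^16) / (7.46205 × 10^11) = 45135.1 m²/s²
v_esc = √(2GM/r) = 212.45 m/s ≈ 212.5 m/s

Final answer: 212.5 m/s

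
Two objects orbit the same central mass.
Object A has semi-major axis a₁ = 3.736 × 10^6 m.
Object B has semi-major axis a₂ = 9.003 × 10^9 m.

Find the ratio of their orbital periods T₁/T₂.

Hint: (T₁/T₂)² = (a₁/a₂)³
a₁ = 3.736 × 10^6 m
a₂ = 9.003 × 10^9 m
a₁/a₂ = 0.000414973
T₁/T₂ = (a₁/a₂)^(3/2) = (0.000414973)^1.5 = 8.45336 × 10^-6

Final answer: T₁/T₂ = 8.453 × 10^-6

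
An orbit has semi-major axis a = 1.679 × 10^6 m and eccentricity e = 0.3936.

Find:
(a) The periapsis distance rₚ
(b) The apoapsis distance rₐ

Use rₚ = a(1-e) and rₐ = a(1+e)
a = 1.679 × 10^6 m
e = 0.3936:  1 − e = 0.6064,  1 + e = 1.3936
(a) rₚ = a(1 − e) = 1.679 × 10^6 m × 0.6064 = 1.01815 × 10^6 m ≈ 1.018 × 10^6 m
(b) rₐ = a(1 + e) = 1.679 × 10^6 m × 1.3936 = 2.33985 × 10^6 m ≈ 2.34 × 10^6 m

Final answer:
(a) rₚ = 1.018 × 10^6 m
(b) rₐ = 2.34 × 10^6 m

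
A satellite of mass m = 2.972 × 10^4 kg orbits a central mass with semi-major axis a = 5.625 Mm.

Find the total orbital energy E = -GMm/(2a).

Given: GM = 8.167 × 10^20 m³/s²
a = 5.625 Mm = 5.625 × 10^6 m
GM = 8.167 × 10^20 m³/s²
2a = 1.125 × 10^7 m
GMm = 8.167 × 10^20 × 29720 = 2.42723 × 10^25 m³·kg/s²
E = −GMm/(2a) = -2.15754 × 10^18 J ≈ -2.158 EJ

Final answer: -2.158 EJ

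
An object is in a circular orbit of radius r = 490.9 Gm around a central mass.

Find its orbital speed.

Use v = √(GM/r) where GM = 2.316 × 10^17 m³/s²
r = 490.9 Gm = 4.909 × 10^11 m
GM = 2.316 × 10^17 m³/s²
GM/r = (2.316 × 10^17) / (4.909 × 10^11) = 471787 m²/s²
v = √(GM/r) = 686.867 m/s ≈ 686.9 m/s

Final answer: 686.9 m/s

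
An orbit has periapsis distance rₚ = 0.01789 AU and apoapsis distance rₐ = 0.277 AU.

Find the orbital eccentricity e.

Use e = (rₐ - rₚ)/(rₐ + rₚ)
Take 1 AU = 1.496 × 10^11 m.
rₚ = 0.01789 AU = 2.67634 × 10^9 m
rₐ = 0.277 AU = 4.14392 × 10^10 m
rₐ − rₚ = 3.87629 × 10^10 m
rₐ + rₚ = 4.41155 × 10^10 m
e = (rₐ − rₚ)/(rₐ + rₚ) = 0.878667

Final answer: e = 0.8787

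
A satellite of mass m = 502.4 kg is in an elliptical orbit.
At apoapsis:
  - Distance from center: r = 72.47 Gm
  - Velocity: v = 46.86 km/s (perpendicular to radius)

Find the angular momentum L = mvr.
r = 72.47 Gm = 7.247 × 10^10 m
v = 46.86 km/s = 46860 m/s
vr = 46860 × 7.247 × 10^10 = 3.39594 × 10^15 m²/s
L = m × vr = 502.4 × 3.39594 × 10^15 = 1.70612 × 10^18 kg·m²/s ≈ 1.706 × 10^18 kg·m²/s

Final answer: L = 1.706 × 10^18 kg·m²/s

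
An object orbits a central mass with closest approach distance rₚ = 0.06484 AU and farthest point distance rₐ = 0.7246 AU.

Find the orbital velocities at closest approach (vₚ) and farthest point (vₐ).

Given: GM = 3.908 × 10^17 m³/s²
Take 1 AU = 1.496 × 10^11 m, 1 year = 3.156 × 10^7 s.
rₚ = 0.06484 AU = 9.70006 × 10^9 m
rₐ = 0.7246 AU = 1.084 × 10^11 m
GM = 3.908 × 10^17 m³/s²
a = (rₚ + rₐ)/2 = 5.90501 × 10^10 m
Vis-viva: v² = GM (2/r − 1/a)
vₚ² = 3.908 × 10^17 × (2.06184 × 10^-10 − 1.69348 × 10^-11) = 7.39587 × 10^7 m²/s²
vₚ = 8599.92 m/s ≈ 1.814 AU/year
vₐ² = 3.908 × 10^17 × (1.84502 × 10^-11 − 1.69348 × 10^-11) = 592214 m²/s²
vₐ = 769.554 m/s ≈ 0.1623 AU/year

Final answer: vₚ = 1.814 AU/year, vₐ = 0.1623 AU/year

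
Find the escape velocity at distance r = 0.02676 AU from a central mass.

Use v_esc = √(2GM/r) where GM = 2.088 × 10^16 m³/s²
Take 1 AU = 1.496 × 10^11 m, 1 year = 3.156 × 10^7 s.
r = 0.02676 AU = 4.0033 × 10^9 m
GM = 2.088 × 10^16 m³/s²
2GM/r = 2 × (2.088 × 10^16) / (4.0033 × 10^9) = 1.04314 × 10^7 m²/s²
v_esc = √(2GM/r) = 3229.77 m/s ≈ 0.6814 AU/year

Final answer: 0.6814 AU/year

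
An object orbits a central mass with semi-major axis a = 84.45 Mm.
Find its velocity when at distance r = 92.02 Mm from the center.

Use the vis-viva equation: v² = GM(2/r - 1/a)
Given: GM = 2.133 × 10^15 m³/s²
a = 84.45 Mm = 8.445 × 10^7 m
r = 92.02 Mm = 9.202 × 10^7 m
GM = 2.133 × 10^15 m³/s²
2/r − 1/a = 2.17344 × 10^-8 − 1.18413 × 10^-8 = 9.89308 × 10^-9 m⁻¹
v² = GM (2/r − 1/a) = 2.11019 × 10^7 m²/s²
v = 4593.68 m/s ≈ 4.594 km/s

Final answer: 4.594 km/s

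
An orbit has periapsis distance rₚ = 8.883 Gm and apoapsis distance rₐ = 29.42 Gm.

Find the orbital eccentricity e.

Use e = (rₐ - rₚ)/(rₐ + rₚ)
rₚ = 8.883 Gm = 8.883 × 10^9 m
rₐ = 29.42 Gm = 2.942 × 10^10 m
rₐ − rₚ = 2.0537 × 10^10 m
rₐ + rₚ = 3.8303 × 10^10 m
e = (rₐ − rₚ)/(rₐ + rₚ) = 0.536172

Final answer: e = 0.5362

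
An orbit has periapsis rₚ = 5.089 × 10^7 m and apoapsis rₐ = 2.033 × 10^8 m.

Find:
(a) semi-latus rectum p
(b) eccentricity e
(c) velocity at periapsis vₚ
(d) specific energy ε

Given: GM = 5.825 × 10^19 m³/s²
rₚ = 5.089 × 10^7 m
rₐ = 2.033 × 10^8 m
GM = 5.825 × 10^19 m³/s²
a = (rₚ + rₐ)/2 = 1.27095 × 10^8 m
e = (rₐ − rₚ)/(rₐ + rₚ) = (1.5241 × 10^8) / (2.5419 × 10^8) = 0.599591
(a) 1 − e² = 0.640491;  p = a(1 − e²) = 1.27095 × 10^8 × 0.640491 = 8.14032 × 10^7 m ≈ 8.14 × 10^7 m
(b) e = 0.599591 ≈ 0.5996
(c) vₚ² = GM (2/rₚ − 1/a) = 5.825 × 10^19 × (3.93005 × 10^-8 − 7.86813 × 10^-9) = 1.83093 × 10^12 m²/s²;  vₚ = 1.35312 × 10^6 m/s ≈ 1353 km/s
(d) 2a = 2.5419 × 10^8 m;  ε = −GM/(2a) = -2.29159 × 10^11 J/kg ≈ -229.2 GJ/kg

Final answer:
(a) semi-latus rectum p = 8.14 × 10^7 m
(b) eccentricity e = 0.5996
(c) velocity at periapsis vₚ = 1353 km/s
(d) specific energy ε = -229.2 GJ/kg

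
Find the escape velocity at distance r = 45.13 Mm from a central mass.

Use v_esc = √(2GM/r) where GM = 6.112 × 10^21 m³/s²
r = 45.13 Mm = 4.513 × 10^7 m
GM = 6.112 × 10^21 m³/s²
2GM/r = 2 × (6.112 × 10^21) / (4.513 × 10^7) = 2.70862 × 10^14 m²/s²
v_esc = √(2GM/r) = 1.64579 × 10^7 m/s ≈ 1.646 × 10^4 km/s

Final answer: 1.646 × 10^4 km/s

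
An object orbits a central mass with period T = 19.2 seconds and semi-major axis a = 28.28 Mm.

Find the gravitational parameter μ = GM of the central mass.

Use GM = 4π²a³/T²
T = 19.2 seconds
a = 28.28 Mm = 2.828 × 10^7 m
a³ = 2.26172 × 10^22 m³
T² = 368.64 s²
GM = 4π² × (2.26172 × 10^22) / 368.64 = 2.42212 × 10^21 m³/s²
GM ≈ 2.422 × 10^21 m³/s²

Final answer: GM = 2.422 × 10^21 m³/s²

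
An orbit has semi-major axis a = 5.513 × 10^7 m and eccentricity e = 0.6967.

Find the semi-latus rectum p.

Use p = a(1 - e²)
a = 5.513 × 10^7 m
e = 0.6967,  e² = 0.485391,  1 − e² = 0.514609
p = a(1 − e²) = 5.513 × 10^7 m × 0.514609 = 2.83704 × 10^7 m ≈ 2.837 × 10^7 m

Final answer: p = 2.837 × 10^7 m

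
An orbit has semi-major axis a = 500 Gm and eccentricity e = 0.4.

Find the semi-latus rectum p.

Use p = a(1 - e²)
a = 500 Gm = 5 × 10^11 m
e = 0.4,  e² = 0.16,  1 − e² = 0.84
p = a(1 − e²) = 5 × 10^11 m × 0.84 = 4.2 × 10^11 m ≈ 420 Gm

Final answer: p = 420 Gm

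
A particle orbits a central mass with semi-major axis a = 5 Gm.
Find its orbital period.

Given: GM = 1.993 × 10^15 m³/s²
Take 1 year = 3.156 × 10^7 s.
a = 5 Gm = 5 × 10^9 m
GM = 1.993 × 10^15 m³/s²
a³ = 1.25 × 10^29 m³
T = 2π √(a³/GM) = 2π √((1.25 × 10^29) / (1.993 × 10^15)) = 2π × 7.91957 × 10^6 s
T = 4.97601 × 10^7 s ≈ 1.577 years

Final answer: 1.577 years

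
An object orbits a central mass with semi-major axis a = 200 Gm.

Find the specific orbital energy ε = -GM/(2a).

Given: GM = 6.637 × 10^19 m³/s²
a = 200 Gm = 2 × 10^11 m
GM = 6.637 × 10^19 m³/s²
2a = 4 × 10^11 m
ε = −GM/(2a) = -1.65925 × 10^8 J/kg ≈ -165.9 MJ/kg

Final answer: -165.9 MJ/kg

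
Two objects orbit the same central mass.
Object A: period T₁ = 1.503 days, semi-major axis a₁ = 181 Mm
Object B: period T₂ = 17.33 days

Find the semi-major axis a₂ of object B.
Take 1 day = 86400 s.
T₁ = 1.503 days = 129859 s
T₂ = 17.33 days = 1.49731 × 10^6 s
a₁ = 181 Mm = 1.81 × 10^8 m
Kepler's third law: (T₂/T₁)² = (a₂/a₁)³  ⇒  a₂ = a₁ (T₂/T₁)^(2/3)
T₂/T₁ = 11.5303
(T₂/T₁)^(2/3) = 5.10379
a₂ = 1.81 × 10^8 m × 5.10379 = 9.23787 × 10^8 m ≈ 923.8 Mm

Final answer: a₂ = 923.8 Mm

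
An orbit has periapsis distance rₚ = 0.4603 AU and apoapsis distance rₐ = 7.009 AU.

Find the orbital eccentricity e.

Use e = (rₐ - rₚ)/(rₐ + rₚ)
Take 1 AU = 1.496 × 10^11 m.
rₚ = 0.4603 AU = 6.88609 × 10^10 m
rₐ = 7.009 AU = 1.04855 × 10^12 m
rₐ − rₚ = 9.79686 × 10^11 m
rₐ + rₚ = 1.11741 × 10^12 m
e = (rₐ − rₚ)/(rₐ + rₚ) = 0.876749

Final answer: e = 0.8767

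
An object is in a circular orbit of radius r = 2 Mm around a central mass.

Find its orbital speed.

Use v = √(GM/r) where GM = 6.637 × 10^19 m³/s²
r = 2 Mm = 2 × 10^6 m
GM = 6.637 × 10^19 m³/s²
GM/r = (6.637 × 10^19) / (2 × 10^6) = 3.3185 × 10^13 m²/s²
v = √(GM/r) = 5.76064 × 10^6 m/s ≈ 5761 km/s

Final answer: 5761 km/s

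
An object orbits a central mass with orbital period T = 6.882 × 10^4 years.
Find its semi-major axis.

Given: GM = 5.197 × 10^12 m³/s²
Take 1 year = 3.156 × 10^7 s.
T = 6.882 × 10^4 years = 2.17196 × 10^12 s
GM = 5.197 × 10^12 m³/s²
Kepler's third law: a³ = GM T² / (4π²)
T² = 4.71741 × 10^24 s²
a³ = (5.197 × 10^12) × (4.71741 × 10^24) / (4π²) = 6.21007 × 10^35 m³
a = (a³)^(1/3) = 8.53163 × 10^11 m ≈ 8.532 × 10^11 m

Final answer: 8.532 × 10^11 m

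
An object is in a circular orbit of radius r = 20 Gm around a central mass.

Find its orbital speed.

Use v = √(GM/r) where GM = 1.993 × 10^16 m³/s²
r = 20 Gm = 2 × 10^10 m
GM = 1.993 × 10^16 m³/s²
GM/r = (1.993 × 10^16) / (2 × 10^10) = 996500 m²/s²
v = √(GM/r) = 998.248 m/s ≈ 998.2 m/s

Final answer: 998.2 m/s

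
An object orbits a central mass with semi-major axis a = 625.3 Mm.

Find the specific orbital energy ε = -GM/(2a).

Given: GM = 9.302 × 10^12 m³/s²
a = 625.3 Mm = 6.253 × 10^8 m
GM = 9.302 × 10^12 m³/s²
2a = 1.2506 × 10^9 m
ε = −GM/(2a) = -7438.03 J/kg ≈ -7.438 kJ/kg

Final answer: -7.438 kJ/kg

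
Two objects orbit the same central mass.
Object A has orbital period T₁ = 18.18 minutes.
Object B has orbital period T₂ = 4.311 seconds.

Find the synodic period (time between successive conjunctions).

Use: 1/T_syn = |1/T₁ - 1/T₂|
T₁ = 18.18 minutes = 1090.8 s
T₂ = 4.311 seconds
1/T₁ = 0.000916758 s⁻¹
1/T₂ = 0.231965 s⁻¹
|1/T₁ − 1/T₂| = 0.231048 s⁻¹
T_syn = 1 / |1/T₁ − 1/T₂| = 4.32811 s ≈ 4.328 seconds

Final answer: T_syn = 4.328 seconds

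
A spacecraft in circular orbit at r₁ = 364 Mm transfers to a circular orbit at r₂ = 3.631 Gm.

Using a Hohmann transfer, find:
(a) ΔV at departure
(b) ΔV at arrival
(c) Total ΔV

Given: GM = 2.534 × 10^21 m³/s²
r₁ = 364 Mm = 3.64 × 10^8 m
r₂ = 3.631 Gm = 3.631 × 10^9 m
GM = 2.534 × 10^21 m³/s²
Transfer ellipse: a_t = (r₁ + r₂)/2 = 1.9975 × 10^9 m
Circular speed at r₁: v₁ = √(GM/r₁) = 2.63847 × 10^6 m/s
Transfer speed at r₁ (periapsis): v₁ₜ = √(GM(2/r₁ − 1/a_t)) = 3.55732 × 10^6 m/s
(a) ΔV₁ = v₁ₜ − v₁ = 918842 m/s ≈ 918.8 km/s
Circular speed at r₂: v₂ = √(GM/r₂) = 835392 m/s
Transfer speed at r₂ (apoapsis): v₂ₜ = √(GM(2/r₂ − 1/a_t)) = 356613 m/s
(b) ΔV₂ = v₂ − v₂ₜ = 478778 m/s ≈ 478.8 km/s
(c) ΔV_total = ΔV₁ + ΔV₂ = 1.39762 × 10^6 m/s ≈ 1398 km/s

Final answer:
(a) ΔV₁ = 918.8 km/s
(b) ΔV₂ = 478.8 km/s
(c) ΔV_total = 1398 km/s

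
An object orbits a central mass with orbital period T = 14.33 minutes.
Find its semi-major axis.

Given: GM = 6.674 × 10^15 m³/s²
T = 14.33 minutes = 859.8 s
GM = 6.674 × 10^15 m³/s²
Kepler's third law: a³ = GM T² / (4π²)
T² = 739256 s²
a³ = (6.674 × 10^15) × 739256 / (4π²) = 1.24974 × 10^20 m³
a = (a³)^(1/3) = 4.99966 × 10^6 m ≈ 5 Mm

Final answer: 5 Mm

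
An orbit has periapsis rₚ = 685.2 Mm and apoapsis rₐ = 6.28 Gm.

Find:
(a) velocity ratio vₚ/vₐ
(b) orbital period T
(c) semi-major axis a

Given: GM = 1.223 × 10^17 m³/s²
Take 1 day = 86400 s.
rₚ = 685.2 Mm = 6.852 × 10^8 m
rₐ = 6.28 Gm = 6.28 × 10^9 m
GM = 1.223 × 10^17 m³/s²
a = (rₚ + rₐ)/2 = 3.4826 × 10^9 m
e = (rₐ − rₚ)/(rₐ + rₚ) = (5.5948 × 10^9) / (6.9652 × 10^9) = 0.80325
(a) vₚ/vₐ = rₐ/rₚ (angular momentum) = (6.28 × 10^9) / (6.852 × 10^8) = 9.16521 ≈ 9.165
(b) a³ = 4.22387 × 10^28 m³;  T = 2π √(a³/GM) = 2π × 587682 s = 3.69251 × 10^6 s ≈ 42.74 days
(c) a = 3.4826 × 10^9 m ≈ 3.483 Gm

Final answer:
(a) velocity ratio vₚ/vₐ = 9.165
(b) orbital period T = 42.74 days
(c) semi-major axis a = 3.483 Gm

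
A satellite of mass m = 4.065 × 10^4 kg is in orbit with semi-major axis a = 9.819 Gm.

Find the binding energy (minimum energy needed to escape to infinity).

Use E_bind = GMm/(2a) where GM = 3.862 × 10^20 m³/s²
a = 9.819 Gm = 9.819 × 10^9 m
GM = 3.862 × 10^20 m³/s²
m = 4.065 × 10^4 kg
GMm = 3.862 × 10^20 × 40650 = 1.5699 × 10^25 m³·kg/s²
2a = 1.9638 × 10^10 m
E_bind = GMm/(2a) = 7.99421 × 10^14 J ≈ 799.4 TJ

Final answer: 799.4 TJ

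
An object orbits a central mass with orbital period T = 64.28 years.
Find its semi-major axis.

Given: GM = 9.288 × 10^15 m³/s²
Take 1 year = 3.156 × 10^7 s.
T = 64.28 years = 2.02868 × 10^9 s
GM = 9.288 × 10^15 m³/s²
Kepler's third law: a³ = GM T² / (4π²)
T² = 4.11553 × 10^18 s²
a³ = (9.288 × 10^15) × (4.11553 × 10^18) / (4π²) = 9.68252 × 10^32 m³
a = (a³)^(1/3) = 9.89303 × 10^10 m ≈ 9.893 × 10^10 m

Final answer: 9.893 × 10^10 m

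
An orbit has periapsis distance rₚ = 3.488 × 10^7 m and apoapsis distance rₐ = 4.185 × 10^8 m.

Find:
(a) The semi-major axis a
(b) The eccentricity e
rₚ = 3.488 × 10^7 m
rₐ = 4.185 × 10^8 m
(a) a = (rₚ + rₐ)/2 = 2.2669 × 10^8 m ≈ 2.267 × 10^8 m
(b) e = (rₐ − rₚ)/(rₐ + rₚ) = (3.8362 × 10^8) / (4.5338 × 10^8) = 0.846133

Final answer:
(a) a = 2.267 × 10^8 m
(b) e = 0.8461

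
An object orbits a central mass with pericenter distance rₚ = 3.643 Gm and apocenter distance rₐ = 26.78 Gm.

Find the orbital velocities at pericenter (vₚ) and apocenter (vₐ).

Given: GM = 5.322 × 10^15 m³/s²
rₚ = 3.643 Gm = 3.643 × 10^9 m
rₐ = 26.78 Gm = 2.678 × 10^10 m
GM = 5.322 × 10^15 m³/s²
a = (rₚ + rₐ)/2 = 1.52115 × 10^10 m
Vis-viva: v² = GM (2/r − 1/a)
vₚ² = 5.322 × 10^15 × (5.48998 × 10^-10 − 6.57397 × 10^-11) = 2.5719 × 10^6 m²/s²
vₚ = 1603.71 m/s ≈ 1.604 km/s
vₐ² = 5.322 × 10^15 × (7.46826 × 10^-11 − 6.57397 × 10^-11) = 47593.9 m²/s²
vₐ = 218.16 m/s ≈ 218.2 m/s

Final answer: vₚ = 1.604 km/s, vₐ = 218.2 m/s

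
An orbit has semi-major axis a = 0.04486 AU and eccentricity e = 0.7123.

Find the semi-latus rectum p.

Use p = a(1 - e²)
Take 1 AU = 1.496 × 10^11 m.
a = 0.04486 AU = 6.71106 × 10^9 m
e = 0.7123,  e² = 0.507371,  1 − e² = 0.492629
p = a(1 − e²) = 6.71106 × 10^9 m × 0.492629 = 3.30606 × 10^9 m ≈ 0.0221 AU

Final answer: p = 0.0221 AU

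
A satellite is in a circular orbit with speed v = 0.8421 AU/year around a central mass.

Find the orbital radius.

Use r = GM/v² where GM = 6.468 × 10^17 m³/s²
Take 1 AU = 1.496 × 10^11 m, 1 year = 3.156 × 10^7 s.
v = 0.8421 AU/year = 3991.7 m/s
GM = 6.468 × 10^17 m³/s²
v² = 1.59337 × 10^7 m²/s²
r = GM/v² = (6.468 × 10^17) / (1.59337 × 10^7) = 4.05932 × 10^10 m ≈ 0.2713 AU

Final answer: 0.2713 AU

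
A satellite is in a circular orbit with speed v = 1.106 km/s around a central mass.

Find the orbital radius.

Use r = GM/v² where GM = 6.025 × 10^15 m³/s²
v = 1.106 km/s = 1106 m/s
GM = 6.025 × 10^15 m³/s²
v² = 1.22324 × 10^6 m²/s²
r = GM/v² = (6.025 × 10^15) / (1.22324 × 10^6) = 4.92546 × 10^9 m ≈ 4.925 × 10^9 m

Final answer: 4.925 × 10^9 m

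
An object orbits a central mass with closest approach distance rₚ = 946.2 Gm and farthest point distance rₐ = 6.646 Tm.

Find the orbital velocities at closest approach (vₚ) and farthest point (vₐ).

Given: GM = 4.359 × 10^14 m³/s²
rₚ = 946.2 Gm = 9.462 × 10^11 m
rₐ = 6.646 Tm = 6.646 × 10^12 m
GM = 4.359 × 10^14 m³/s²
a = (rₚ + rₐ)/2 = 3.7961 × 10^12 m
Vis-viva: v² = GM (2/r − 1/a)
vₚ² = 4.359 × 10^14 × (2.11372 × 10^-12 − 2.63428 × 10^-13) = 806.541 m²/s²
vₚ = 28.3997 m/s ≈ 28.4 m/s
vₐ² = 4.359 × 10^14 × (3.00933 × 10^-13 − 2.63428 × 10^-13) = 16.3483 m²/s²
vₐ = 4.0433 m/s ≈ 4.043 m/s

Final answer: vₚ = 28.4 m/s, vₐ = 4.043 m/s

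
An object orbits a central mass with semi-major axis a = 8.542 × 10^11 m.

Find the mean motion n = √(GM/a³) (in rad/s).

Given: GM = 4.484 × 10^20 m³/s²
a = 8.542 × 10^11 m
GM = 4.484 × 10^20 m³/s²
a³ = 6.23274 × 10^35 m³
GM/a³ = (4.484 × 10^20) / (6.23274 × 10^35) = 7.19427 × 10^-16 s⁻²
n = √(GM/a³) = 2.68221 × 10^-8 rad/s ≈ 2.682 × 10^-8 rad/s

Final answer: n = 2.682 × 10^-8 rad/s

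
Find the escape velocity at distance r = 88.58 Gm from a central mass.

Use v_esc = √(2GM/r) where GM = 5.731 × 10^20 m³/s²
r = 88.58 Gm = 8.858 × 10^10 m
GM = 5.731 × 10^20 m³/s²
2GM/r = 2 × (5.731 × 10^20) / (8.858 × 10^10) = 1.29397 × 10^10 m²/s²
v_esc = √(2GM/r) = 113753 m/s ≈ 113.8 km/s

Final answer: 113.8 km/s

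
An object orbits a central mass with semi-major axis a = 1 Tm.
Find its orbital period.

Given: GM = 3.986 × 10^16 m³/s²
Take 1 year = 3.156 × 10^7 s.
a = 1 Tm = 1 × 10^12 m
GM = 3.986 × 10^16 m³/s²
a³ = 1 × 10^36 m³
T = 2π √(a³/GM) = 2π √((1 × 10^36) / (3.986 × 10^16)) = 2π × 5.00877 × 10^9 s
T = 3.1471 × 10^10 s ≈ 997.2 years

Final answer: 997.2 years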